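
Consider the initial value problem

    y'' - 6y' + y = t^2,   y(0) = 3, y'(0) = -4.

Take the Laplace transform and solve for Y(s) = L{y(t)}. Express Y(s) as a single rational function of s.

Y(s) = (3*s^4 - 22*s^3 + 2)/(s^5 - 6*s^4 + s^3)

Apply the Laplace transform to the equation.
The derivative rules (L{y''} = s^2 Y - s·y(0) - y'(0) and L{y'} = sY - y(0), with y(0) = 3, y'(0) = -4) turn the left side into (s^2 - 6*s + 1)Y - (3*s - 22).
The right side is L{t^2} = 2/s^3.
So (s^2 - 6*s + 1)Y = 2/s^3 + (3*s - 22).
Isolate Y and clear denominators.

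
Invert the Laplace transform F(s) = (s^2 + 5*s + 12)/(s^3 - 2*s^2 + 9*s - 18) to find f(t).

f(t) = 2*exp(2*t) + sin(3*t) - cos(3*t)

Factor the denominator: s^3 - 2*s^2 + 9*s - 18 = (s - 2)*(s^2 + 9).
Partial fraction decomposition gives [2/(s - 2)] + [-s/(s^2 + 9)] + [3/(s^2 + 9)].
Invert each term: 2/(s - 2) ↔ 2e^(2t); -1·s/(s^2 + 9) ↔ -cos(3t); 1·3/(s^2 + 9) ↔ sin(3t).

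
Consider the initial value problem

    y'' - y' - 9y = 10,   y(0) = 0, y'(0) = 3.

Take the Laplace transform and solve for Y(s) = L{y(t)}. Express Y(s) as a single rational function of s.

Laplace-transform each side.
The derivative rules (L{y''} = s^2 Y - s·y(0) - y'(0) and L{y'} = sY - y(0), with y(0) = 0, y'(0) = 3) turn the left side into (s^2 - s - 9)Y - (3).
The right side is L{10} = 10/s.
So (s^2 - s - 9)Y = 10/s + (3).
Isolate Y and clear denominators.

Y(s) = (3*s + 10)/(s^3 - s^2 - 9*s)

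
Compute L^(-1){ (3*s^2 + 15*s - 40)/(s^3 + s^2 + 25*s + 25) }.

2*sin(5*t) + 5*cos(5*t) - 2*exp(-t)

Factor the denominator: s^3 + s^2 + 25*s + 25 = (s + 1)*(s^2 + 25).
Partial fraction decomposition gives [-2/(s + 1)] + [5*s/(s^2 + 25)] + [10/(s^2 + 25)].
Invert each term: -2/(s + 1) ↔ -2e^(-t); 5·s/(s^2 + 25) ↔ 5cos(5t); 2·5/(s^2 + 25) ↔ 2sin(5t).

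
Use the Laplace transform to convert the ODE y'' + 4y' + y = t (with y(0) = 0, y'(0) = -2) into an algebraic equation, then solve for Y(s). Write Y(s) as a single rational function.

Y(s) = (-2*s^2 + 1)/(s^4 + 4*s^3 + s^2)

Take the Laplace transform of both sides.
The derivative rules (L{y''} = s^2 Y - s·y(0) - y'(0) and L{y'} = sY - y(0), with y(0) = 0, y'(0) = -2) turn the left side into (s^2 + 4*s + 1)Y - (-2).
The right side is L{t} = s^(-2).
So (s^2 + 4*s + 1)Y = s^(-2) + (-2).
Divide through and combine into a single rational function.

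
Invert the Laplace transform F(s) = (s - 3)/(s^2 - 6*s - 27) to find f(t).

f(t) = exp(3*t)*cosh(6*t)

Rewrite the denominator: s^2 - 6*s - 27 = (s - 3)^2 - 36.
The form in (s - 3) signals a first-shifting-theorem factor e^(3t).
Since L{cosh(6t)} = s/(s^2 - 36), the inverse is e^(3*t)*cosh(6*t).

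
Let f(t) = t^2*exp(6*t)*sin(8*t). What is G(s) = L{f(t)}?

L{sin(8t)} = 8/(s^2 + 64).
Multiplying by e^(6t) shifts s → s - 6, so L{exp(6*t)*sin(8*t)} = 8/((s - 6)^2 + 64).
Then apply L{t^2·g(t)} = (-1)^2 d^2/ds^2[H(s)] with H(s) = 8/((s - 6)^2 + 64):
differentiating 2 times and applying the sign gives 16*(3*s^2 - 36*s + 44)/(s^2 - 12*s + 100)^3.

G(s) = 16*(3*s^2 - 36*s + 44)/(s^2 - 12*s + 100)^3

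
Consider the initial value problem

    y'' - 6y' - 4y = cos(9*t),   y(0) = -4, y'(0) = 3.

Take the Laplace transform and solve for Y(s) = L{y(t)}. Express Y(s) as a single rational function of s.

Apply the Laplace transform to the equation.
Using L{y''} = s^2 Y - s·y(0) - y'(0) and L{y'} = sY - y(0), with y(0) = -4, y'(0) = 3, the left side becomes (s^2 - 6*s - 4)Y - (-4*s + 27).
The right side is L{cos(9*t)} = s/(s^2 + 81).
So (s^2 - 6*s - 4)Y = s/(s^2 + 81) + (-4*s + 27).
Divide through and combine into a single rational function.

Y(s) = (-4*s^3 + 27*s^2 - 323*s + 2187)/(s^4 - 6*s^3 + 77*s^2 - 486*s - 324)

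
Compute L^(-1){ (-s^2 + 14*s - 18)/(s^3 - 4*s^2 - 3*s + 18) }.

Factor the denominator: s^3 - 4*s^2 - 3*s + 18 = (s - 3)^2*(s + 2).
Partial fraction decomposition gives [1/(s - 3)] + [3/(s - 3)^2] + [-2/(s + 2)].
Invert each term: 1/(s - 3) ↔ e^(3t); 3/(s - 3)^2 ↔ 3t·e^(3t); -2/(s + 2) ↔ -2e^(-2t).

3*t*exp(3*t) + exp(3*t) - 2*exp(-2*t)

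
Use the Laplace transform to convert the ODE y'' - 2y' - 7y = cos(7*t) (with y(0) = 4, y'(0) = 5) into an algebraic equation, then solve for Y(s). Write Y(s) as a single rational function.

Y(s) = (4*s^3 - 3*s^2 + 197*s - 147)/(s^4 - 2*s^3 + 42*s^2 - 98*s - 343)

Laplace-transform each side.
The derivative rules (L{y''} = s^2 Y - s·y(0) - y'(0) and L{y'} = sY - y(0), with y(0) = 4, y'(0) = 5) turn the left side into (s^2 - 2*s - 7)Y - (4*s - 3).
The right side is L{cos(7*t)} = s/(s^2 + 49).
So (s^2 - 2*s - 7)Y = s/(s^2 + 49) + (4*s - 3).
Divide through and combine into a single rational function.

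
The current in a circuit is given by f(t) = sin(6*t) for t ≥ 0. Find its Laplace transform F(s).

F(s) = 6/(s^2 + 36)

L{sin(6t)} = 6/(s^2 + 36).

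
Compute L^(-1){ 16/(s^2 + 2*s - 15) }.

Factor the denominator: s^2 + 2*s - 15 = (s - 3)*(s + 5).
Partial fraction decomposition gives [2/(s - 3)] + [-2/(s + 5)].
Invert each term: 2/(s - 3) ↔ 2e^(3t); -2/(s + 5) ↔ -2e^(-5t).

2*exp(3*t) - 2*exp(-5*t)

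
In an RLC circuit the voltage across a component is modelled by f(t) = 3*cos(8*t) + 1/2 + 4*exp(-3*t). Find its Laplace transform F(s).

By linearity of the Laplace transform, transform each term separately.
(4)·[L{e^(-3t)} = 1/(s + 3)]; (3)·[L{cos(8t)} = s/(s^2 + 64)]; L{1/2} = (1/2)/s.

F(s) = 3*s/(s^2 + 64) + 4/(s + 3) + 1/(2*s)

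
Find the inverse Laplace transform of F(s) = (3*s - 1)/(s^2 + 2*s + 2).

-4*exp(-t)*sin(t) + 3*exp(-t)*cos(t)

Complete the square in the denominator: s^2 + 2*s + 2 = (s + 1)^2 + 1^2.
Split the numerator to match: 3*s - 1 = 3·(s + 1) - 4·1.
Invert each term: 3·(s + 1)/((s + 1)^2 + 1) ↔ 3e^(-t)cos(t); -4·1/((s + 1)^2 + 1) ↔ -4e^(-t)sin(t).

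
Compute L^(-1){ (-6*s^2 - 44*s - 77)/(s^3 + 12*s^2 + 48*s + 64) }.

Factor the denominator: s^3 + 12*s^2 + 48*s + 64 = (s + 4)^3.
Partial fraction decomposition gives [-6/(s + 4)] + [4/(s + 4)^2] + [3/(s + 4)^3].
Invert each term: -6/(s + 4) ↔ -6e^(-4t); 4/(s + 4)^2 ↔ 4t·e^(-4t); 3/(s + 4)^3 ↔ (3/2)t^2·e^(-4t).

3*t^2*exp(-4*t)/2 + 4*t*exp(-4*t) - 6*exp(-4*t)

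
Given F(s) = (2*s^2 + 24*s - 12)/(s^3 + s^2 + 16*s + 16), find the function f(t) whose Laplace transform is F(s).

f(t) = 5*sin(4*t) + 4*cos(4*t) - 2*exp(-t)

Factor the denominator: s^3 + s^2 + 16*s + 16 = (s + 1)*(s^2 + 16).
Partial fraction decomposition gives [-2/(s + 1)] + [4*s/(s^2 + 16)] + [20/(s^2 + 16)].
Invert each term: -2/(s + 1) ↔ -2e^(-t); 4·s/(s^2 + 16) ↔ 4cos(4t); 5·4/(s^2 + 16) ↔ 5sin(4t).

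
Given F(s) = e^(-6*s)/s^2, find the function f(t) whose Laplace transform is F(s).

f(t) = Heaviside(t - 6)*(t - 6)

The factor e^(-6s) signals a time shift by c = 6 (second shifting theorem).
L{t} = 1!/s^2 = 1/s^2, so L^-1{s^(-2)} = t.
Hence the inverse is u(t - 6) times that function evaluated at t - 6.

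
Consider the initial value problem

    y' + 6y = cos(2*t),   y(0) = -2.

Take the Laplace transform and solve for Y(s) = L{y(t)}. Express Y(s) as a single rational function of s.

Take the Laplace transform of both sides.
Using L{y'} = sY - y(0) = sY - (-2), the left side becomes (s + 6)Y - (-2).
The right side is L{cos(2*t)} = s/(s^2 + 4).
So (s + 6)Y = s/(s^2 + 4) + (-2).
Isolate Y and clear denominators.

Y(s) = (-2*s^2 + s - 8)/(s^3 + 6*s^2 + 4*s + 24)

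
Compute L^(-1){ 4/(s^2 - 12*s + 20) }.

exp(6*t)*sinh(4*t)

Rewrite the denominator: s^2 - 12*s + 20 = (s - 6)^2 - 16.
The form in (s - 6) signals a first-shifting-theorem factor e^(6t).
Since L{sinh(4t)} = 4/(s^2 - 16), the inverse is e^(6*t)*sinh(4*t).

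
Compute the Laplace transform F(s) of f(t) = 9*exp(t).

L{9} = 9/s.
By the first shifting theorem, multiplying by e^(t) replaces s with s - 1.

F(s) = 9/(s - 1)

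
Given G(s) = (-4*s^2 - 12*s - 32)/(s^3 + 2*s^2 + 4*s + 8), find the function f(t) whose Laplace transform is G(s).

Factor the denominator: s^3 + 2*s^2 + 4*s + 8 = (s + 2)*(s^2 + 4).
Partial fraction decomposition gives [-3/(s + 2)] + [-s/(s^2 + 4)] + [-10/(s^2 + 4)].
Invert each term: -3/(s + 2) ↔ -3e^(-2t); -1·s/(s^2 + 4) ↔ -cos(2t); -5·2/(s^2 + 4) ↔ -5sin(2t).

f(t) = -5*sin(2*t) - cos(2*t) - 3*exp(-2*t)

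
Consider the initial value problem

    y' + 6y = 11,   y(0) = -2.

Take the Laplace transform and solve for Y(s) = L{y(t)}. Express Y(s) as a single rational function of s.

Take the Laplace transform of both sides.
With L{y'} = sY - y(0) = sY - (-2): the LHS transforms to (s + 6)Y - (-2).
The right side is L{11} = 11/s.
So (s + 6)Y = 11/s + (-2).
Solve for Y(s) and write it as one ratio of polynomials.

Y(s) = (-2*s + 11)/(s^2 + 6*s)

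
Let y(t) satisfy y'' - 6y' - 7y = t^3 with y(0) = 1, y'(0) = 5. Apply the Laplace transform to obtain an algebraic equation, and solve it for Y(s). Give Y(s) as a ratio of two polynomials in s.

Y(s) = (s^5 - s^4 + 6)/(s^6 - 6*s^5 - 7*s^4)

Transform both sides with L{·}.
The derivative rules (L{y''} = s^2 Y - s·y(0) - y'(0) and L{y'} = sY - y(0), with y(0) = 1, y'(0) = 5) turn the left side into (s^2 - 6*s - 7)Y - (s - 1).
The right side is L{t^3} = 6/s^4.
So (s^2 - 6*s - 7)Y = 6/s^4 + (s - 1).
Divide through and combine into a single rational function.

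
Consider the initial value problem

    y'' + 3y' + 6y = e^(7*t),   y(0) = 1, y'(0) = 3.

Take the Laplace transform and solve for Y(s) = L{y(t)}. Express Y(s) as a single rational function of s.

Take the Laplace transform of both sides.
Using L{y''} = s^2 Y - s·y(0) - y'(0) and L{y'} = sY - y(0), with y(0) = 1, y'(0) = 3, the left side becomes (s^2 + 3*s + 6)Y - (s + 6).
The right side is L{e^(7*t)} = 1/(s - 7).
So (s^2 + 3*s + 6)Y = 1/(s - 7) + (s + 6).
Isolate Y and clear denominators.

Y(s) = (s^2 - s - 41)/(s^3 - 4*s^2 - 15*s - 42)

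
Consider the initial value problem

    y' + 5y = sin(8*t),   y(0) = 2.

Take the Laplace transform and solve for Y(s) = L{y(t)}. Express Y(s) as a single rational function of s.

Apply the Laplace transform to the equation.
The derivative rules (L{y'} = sY - y(0) = sY - 2) turn the left side into (s + 5)Y - (2).
The right side is L{sin(8*t)} = 8/(s^2 + 64).
So (s + 5)Y = 8/(s^2 + 64) + (2).
Solve for Y(s) and write it as one ratio of polynomials.

Y(s) = (2*s^2 + 136)/(s^3 + 5*s^2 + 64*s + 320)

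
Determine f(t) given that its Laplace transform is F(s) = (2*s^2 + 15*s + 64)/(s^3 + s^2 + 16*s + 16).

f(t) = 4*sin(4*t) - cos(4*t) + 3*exp(-t)

Factor the denominator: s^3 + s^2 + 16*s + 16 = (s + 1)*(s^2 + 16).
Partial fraction decomposition gives [3/(s + 1)] + [-s/(s^2 + 16)] + [16/(s^2 + 16)].
Invert each term: 3/(s + 1) ↔ 3e^(-t); -1·s/(s^2 + 16) ↔ -cos(4t); 4·4/(s^2 + 16) ↔ 4sin(4t).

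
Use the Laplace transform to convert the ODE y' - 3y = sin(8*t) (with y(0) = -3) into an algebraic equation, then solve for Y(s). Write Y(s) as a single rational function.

Y(s) = (-3*s^2 - 184)/(s^3 - 3*s^2 + 64*s - 192)

Transform both sides with L{·}.
Using L{y'} = sY - y(0) = sY - (-3), the left side becomes (s - 3)Y - (-3).
The right side is L{sin(8*t)} = 8/(s^2 + 64).
So (s - 3)Y = 8/(s^2 + 64) + (-3).
Isolate Y and clear denominators.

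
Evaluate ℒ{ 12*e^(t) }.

L{12} = 12/s.
By the first shifting theorem, multiplying by e^(t) replaces s with s - 1.

12/(s - 1)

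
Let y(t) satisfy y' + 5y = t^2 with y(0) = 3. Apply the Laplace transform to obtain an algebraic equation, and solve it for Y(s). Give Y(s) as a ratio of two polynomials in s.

Laplace-transform each side.
Using L{y'} = sY - y(0) = sY - 3, the left side becomes (s + 5)Y - (3).
The right side is L{t^2} = 2/s^3.
So (s + 5)Y = 2/s^3 + (3).
Isolate Y and clear denominators.

Y(s) = (3*s^3 + 2)/(s^4 + 5*s^3)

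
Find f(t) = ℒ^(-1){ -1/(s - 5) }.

Since L{e^(5t)} = 1/(s - 5), the inverse is e^(5*t), scaled by -1.

f(t) = -exp(5*t)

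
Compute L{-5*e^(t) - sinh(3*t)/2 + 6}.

By linearity of the Laplace transform, transform each term separately.
(-5)·[L{e^(t)} = 1/(s - 1)]; L{6} = 6/s; (-1/2)·[L{sinh(3t)} = 3/(s^2 - 9)].

-3/(2*(s^2 - 9)) - 5/(s - 1) + 6/s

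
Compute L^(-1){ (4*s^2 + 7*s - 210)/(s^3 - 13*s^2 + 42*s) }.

5*exp(7*t) + 4*exp(6*t) - 5

Factor the denominator: s^3 - 13*s^2 + 42*s = s*(s - 7)*(s - 6).
Partial fraction decomposition gives [4/(s - 6)] + [5/(s - 7)] + [-5/s].
Invert each term: 4/(s - 6) ↔ 4e^(6t); 5/(s - 7) ↔ 5e^(7t); -5/(s - 0) ↔ -5e^(0t).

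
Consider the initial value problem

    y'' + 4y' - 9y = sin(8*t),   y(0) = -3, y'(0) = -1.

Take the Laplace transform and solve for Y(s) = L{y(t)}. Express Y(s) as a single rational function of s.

Y(s) = (-3*s^3 - 13*s^2 - 192*s - 824)/(s^4 + 4*s^3 + 55*s^2 + 256*s - 576)

Transform both sides with L{·}.
The derivative rules (L{y''} = s^2 Y - s·y(0) - y'(0) and L{y'} = sY - y(0), with y(0) = -3, y'(0) = -1) turn the left side into (s^2 + 4*s - 9)Y - (-3*s - 13).
The right side is L{sin(8*t)} = 8/(s^2 + 64).
So (s^2 + 4*s - 9)Y = 8/(s^2 + 64) + (-3*s - 13).
Solve for Y(s) and write it as one ratio of polynomials.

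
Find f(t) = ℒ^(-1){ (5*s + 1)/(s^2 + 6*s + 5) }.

Factor the denominator: s^2 + 6*s + 5 = (s + 1)*(s + 5).
Partial fraction decomposition gives [6/(s + 5)] + [-1/(s + 1)].
Invert each term: 6/(s + 5) ↔ 6e^(-5t); -1/(s + 1) ↔ -e^(-t).

f(t) = -exp(-t) + 6*exp(-5*t)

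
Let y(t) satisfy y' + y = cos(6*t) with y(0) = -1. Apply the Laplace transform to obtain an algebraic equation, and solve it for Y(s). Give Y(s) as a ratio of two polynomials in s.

Y(s) = (-s^2 + s - 36)/(s^3 + s^2 + 36*s + 36)

Transform both sides with L{·}.
Using L{y'} = sY - y(0) = sY - (-1), the left side becomes (s + 1)Y - (-1).
The right side is L{cos(6*t)} = s/(s^2 + 36).
So (s + 1)Y = s/(s^2 + 36) + (-1).
Divide through and combine into a single rational function.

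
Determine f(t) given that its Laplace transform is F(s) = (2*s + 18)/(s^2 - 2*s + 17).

Complete the square in the denominator: s^2 - 2*s + 17 = (s - 1)^2 + 4^2.
Split the numerator to match: 2*s + 18 = 2·(s - 1) + 5·4.
Invert each term: 2·(s - 1)/((s - 1)^2 + 16) ↔ 2e^(t)cos(4t); 5·4/((s - 1)^2 + 16) ↔ 5e^(t)sin(4t).

f(t) = 5*exp(t)*sin(4*t) + 2*exp(t)*cos(4*t)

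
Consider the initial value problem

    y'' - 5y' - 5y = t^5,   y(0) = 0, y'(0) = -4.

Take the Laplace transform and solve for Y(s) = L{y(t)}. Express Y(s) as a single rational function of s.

Y(s) = (-4*s^6 + 120)/(s^8 - 5*s^7 - 5*s^6)

Apply the Laplace transform to the equation.
Using L{y''} = s^2 Y - s·y(0) - y'(0) and L{y'} = sY - y(0), with y(0) = 0, y'(0) = -4, the left side becomes (s^2 - 5*s - 5)Y - (-4).
The right side is L{t^5} = 120/s^6.
So (s^2 - 5*s - 5)Y = 120/s^6 + (-4).
Divide through and combine into a single rational function.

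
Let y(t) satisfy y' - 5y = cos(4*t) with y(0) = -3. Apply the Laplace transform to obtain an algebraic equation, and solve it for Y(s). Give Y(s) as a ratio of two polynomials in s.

Transform both sides with L{·}.
With L{y'} = sY - y(0) = sY - (-3): the LHS transforms to (s - 5)Y - (-3).
The right side is L{cos(4*t)} = s/(s^2 + 16).
So (s - 5)Y = s/(s^2 + 16) + (-3).
Isolate Y and clear denominators.

Y(s) = (-3*s^2 + s - 48)/(s^3 - 5*s^2 + 16*s - 80)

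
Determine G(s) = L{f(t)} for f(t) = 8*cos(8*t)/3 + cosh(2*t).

The transform is linear, so treat each term independently.
(8/3)·[L{cos(8t)} = s/(s^2 + 64)]; L{cosh(2t)} = s/(s^2 - 4).

G(s) = 8*s/(3*(s^2 + 64)) + s/(s^2 - 4)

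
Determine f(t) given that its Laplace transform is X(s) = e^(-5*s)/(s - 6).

f(t) = Heaviside(t - 5)*(exp(6*t - 30))

The factor e^(-5s) signals a time shift by c = 5 (second shifting theorem).
L{e^(6t)} = 1/(s - 6), so L^-1{1/(s - 6)} = e^(6*t).
Hence the inverse is u(t - 5) times that function evaluated at t - 5.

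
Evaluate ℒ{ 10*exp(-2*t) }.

10/(s + 2)

L{10} = 10/s.
By the first shifting theorem, multiplying by e^(-2t) replaces s with s + 2.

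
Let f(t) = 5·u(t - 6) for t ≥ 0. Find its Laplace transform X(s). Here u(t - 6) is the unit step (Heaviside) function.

By the second shifting theorem, L{u(t - c)·g(t - c)} = e^(-cs)·G(s) with c = 6 and G(s) = L{g(t)}.
L{5} = 5/s.

X(s) = 5*exp(-6*s)/s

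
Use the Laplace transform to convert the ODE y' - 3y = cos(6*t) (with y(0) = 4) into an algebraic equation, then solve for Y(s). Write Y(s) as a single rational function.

Y(s) = (4*s^2 + s + 144)/(s^3 - 3*s^2 + 36*s - 108)

Transform both sides with L{·}.
With L{y'} = sY - y(0) = sY - 4: the LHS transforms to (s - 3)Y - (4).
The right side is L{cos(6*t)} = s/(s^2 + 36).
So (s - 3)Y = s/(s^2 + 36) + (4).
Solve for Y(s) and write it as one ratio of polynomials.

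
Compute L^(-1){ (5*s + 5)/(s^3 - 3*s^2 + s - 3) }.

2*exp(3*t) - sin(t) - 2*cos(t)

Factor the denominator: s^3 - 3*s^2 + s - 3 = (s - 3)*(s^2 + 1).
Partial fraction decomposition gives [2/(s - 3)] + [-2*s/(s^2 + 1)] + [-1/(s^2 + 1)].
Invert each term: 2/(s - 3) ↔ 2e^(3t); -2·s/(s^2 + 1) ↔ -2cos(t); -1·1/(s^2 + 1) ↔ -sin(t).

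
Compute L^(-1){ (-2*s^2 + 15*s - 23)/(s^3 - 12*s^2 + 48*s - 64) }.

5*t^2*exp(4*t)/2 - t*exp(4*t) - 2*exp(4*t)

Factor the denominator: s^3 - 12*s^2 + 48*s - 64 = (s - 4)^3.
Partial fraction decomposition gives [-2/(s - 4)] + [-1/(s - 4)^2] + [5/(s - 4)^3].
Invert each term: -2/(s - 4) ↔ -2e^(4t); -1/(s - 4)^2 ↔ -t·e^(4t); 5/(s - 4)^3 ↔ (5/2)t^2·e^(4t).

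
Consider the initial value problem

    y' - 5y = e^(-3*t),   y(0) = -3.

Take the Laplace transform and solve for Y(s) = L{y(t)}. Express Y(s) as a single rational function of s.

Y(s) = (-3*s - 8)/(s^2 - 2*s - 15)

Take the Laplace transform of both sides.
Using L{y'} = sY - y(0) = sY - (-3), the left side becomes (s - 5)Y - (-3).
The right side is L{e^(-3*t)} = 1/(s + 3).
So (s - 5)Y = 1/(s + 3) + (-3).
Isolate Y and clear denominators.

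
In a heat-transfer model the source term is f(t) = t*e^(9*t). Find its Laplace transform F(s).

F(s) = (s - 9)^(-2)

L{e^(9t)} = 1/(s - 9).
Then apply L{t·g(t)} = -d/ds[G(s)] with G(s) = 1/(s - 9):
differentiating 1 time and applying the sign gives (s - 9)^(-2).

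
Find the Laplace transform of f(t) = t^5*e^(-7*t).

L{t^5} = 5!/s^6 = 120/s^6.
By the first shifting theorem, multiplying by e^(-7t) replaces s with s + 7.

120/(s + 7)^6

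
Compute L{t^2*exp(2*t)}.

L{e^(2t)} = 1/(s - 2).
Then apply L{t^2·g(t)} = (-1)^2 d^2/ds^2[G(s)] with G(s) = 1/(s - 2):
differentiating 2 times and applying the sign gives 2/(s - 2)^3.

2/(s - 2)^3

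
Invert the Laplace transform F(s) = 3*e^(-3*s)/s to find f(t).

The factor e^(-3s) signals a time shift by c = 3 (second shifting theorem).
L{3} = 3/s, so L^-1{3/s} = 3.
Hence the inverse is u(t - 3) times that function evaluated at t - 3.

f(t) = Heaviside(t - 3)*(3)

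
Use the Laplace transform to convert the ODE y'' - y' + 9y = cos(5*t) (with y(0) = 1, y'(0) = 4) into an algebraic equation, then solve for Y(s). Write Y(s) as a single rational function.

Y(s) = (s^3 + 3*s^2 + 26*s + 75)/(s^4 - s^3 + 34*s^2 - 25*s + 225)

Apply the Laplace transform to the equation.
Using L{y''} = s^2 Y - s·y(0) - y'(0) and L{y'} = sY - y(0), with y(0) = 1, y'(0) = 4, the left side becomes (s^2 - s + 9)Y - (s + 3).
The right side is L{cos(5*t)} = s/(s^2 + 25).
So (s^2 - s + 9)Y = s/(s^2 + 25) + (s + 3).
Divide through and combine into a single rational function.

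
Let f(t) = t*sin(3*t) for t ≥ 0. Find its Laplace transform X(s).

L{sin(3t)} = 3/(s^2 + 9).
Then apply L{t·g(t)} = -d/ds[G(s)] with G(s) = 3/(s^2 + 9):
differentiating 1 time and applying the sign gives 6*s/(s^2 + 9)^2.

X(s) = 6*s/(s^2 + 9)^2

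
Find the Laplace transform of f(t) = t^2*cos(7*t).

2*s*(s^2 - 147)/(s^2 + 49)^3

L{cos(7t)} = s/(s^2 + 49).
Then apply L{t^2·g(t)} = (-1)^2 d^2/ds^2[G(s)] with G(s) = s/(s^2 + 49):
differentiating 2 times and applying the sign gives 2*s*(s^2 - 147)/(s^2 + 49)^3.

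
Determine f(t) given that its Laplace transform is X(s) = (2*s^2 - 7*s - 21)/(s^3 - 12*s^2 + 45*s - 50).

Factor the denominator: s^3 - 12*s^2 + 45*s - 50 = (s - 5)^2*(s - 2).
Partial fraction decomposition gives [5/(s - 5)] + [-2/(s - 5)^2] + [-3/(s - 2)].
Invert each term: 5/(s - 5) ↔ 5e^(5t); -2/(s - 5)^2 ↔ -2t·e^(5t); -3/(s - 2) ↔ -3e^(2t).

f(t) = -2*t*exp(5*t) + 5*exp(5*t) - 3*exp(2*t)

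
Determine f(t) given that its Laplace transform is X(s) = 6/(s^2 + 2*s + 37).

Rewrite the denominator: s^2 + 2*s + 37 = (s + 1)^2 + 36.
The form in (s + 1) signals a first-shifting-theorem factor e^(-t).
Since L{sin(6t)} = 6/(s^2 + 36), the inverse is exp(-t)*sin(6*t).

f(t) = exp(-t)*sin(6*t)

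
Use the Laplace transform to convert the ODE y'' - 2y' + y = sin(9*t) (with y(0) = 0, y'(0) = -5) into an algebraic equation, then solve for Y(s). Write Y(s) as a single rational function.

Y(s) = (-5*s^2 - 396)/(s^4 - 2*s^3 + 82*s^2 - 162*s + 81)

Take the Laplace transform of both sides.
With L{y''} = s^2 Y - s·y(0) - y'(0) and L{y'} = sY - y(0), with y(0) = 0, y'(0) = -5: the LHS transforms to (s^2 - 2*s + 1)Y - (-5).
The right side is L{sin(9*t)} = 9/(s^2 + 81).
So (s^2 - 2*s + 1)Y = 9/(s^2 + 81) + (-5).
Divide through and combine into a single rational function.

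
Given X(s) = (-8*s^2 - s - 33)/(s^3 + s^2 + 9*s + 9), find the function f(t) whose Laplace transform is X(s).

f(t) = sin(3*t) - 4*cos(3*t) - 4*exp(-t)

Factor the denominator: s^3 + s^2 + 9*s + 9 = (s + 1)*(s^2 + 9).
Partial fraction decomposition gives [-4/(s + 1)] + [-4*s/(s^2 + 9)] + [3/(s^2 + 9)].
Invert each term: -4/(s + 1) ↔ -4e^(-t); -4·s/(s^2 + 9) ↔ -4cos(3t); 1·3/(s^2 + 9) ↔ sin(3t).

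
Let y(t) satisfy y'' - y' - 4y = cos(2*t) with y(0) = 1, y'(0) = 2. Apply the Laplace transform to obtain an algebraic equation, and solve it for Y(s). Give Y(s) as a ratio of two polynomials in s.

Y(s) = (s^3 + s^2 + 5*s + 4)/(s^4 - s^3 - 4*s - 16)

Apply the Laplace transform to the equation.
The derivative rules (L{y''} = s^2 Y - s·y(0) - y'(0) and L{y'} = sY - y(0), with y(0) = 1, y'(0) = 2) turn the left side into (s^2 - s - 4)Y - (s + 1).
The right side is L{cos(2*t)} = s/(s^2 + 4).
So (s^2 - s - 4)Y = s/(s^2 + 4) + (s + 1).
Isolate Y and clear denominators.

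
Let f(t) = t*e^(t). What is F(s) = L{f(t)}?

F(s) = (s - 1)^(-2)

L{t} = 1!/s^2 = 1/s^2.
By the first shifting theorem, multiplying by e^(t) replaces s with s - 1.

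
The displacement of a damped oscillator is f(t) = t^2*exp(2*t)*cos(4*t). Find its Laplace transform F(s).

L{cos(4t)} = s/(s^2 + 16).
Multiplying by e^(2t) shifts s → s - 2, so L{exp(2*t)*cos(4*t)} = (s - 2)/((s - 2)^2 + 16).
Then apply L{t^2·g(t)} = (-1)^2 d^2/ds^2[G(s)] with G(s) = (s - 2)/((s - 2)^2 + 16):
differentiating 2 times and applying the sign gives 2*(s - 2)*(s^2 - 4*s - 44)/(s^2 - 4*s + 20)^3.

F(s) = 2*(s - 2)*(s^2 - 4*s - 44)/(s^2 - 4*s + 20)^3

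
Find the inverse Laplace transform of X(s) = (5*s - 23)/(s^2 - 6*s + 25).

Complete the square in the denominator: s^2 - 6*s + 25 = (s - 3)^2 + 4^2.
Split the numerator to match: 5*s - 23 = 5·(s - 3) - 2·4.
Invert each term: 5·(s - 3)/((s - 3)^2 + 16) ↔ 5e^(3t)cos(4t); -2·4/((s - 3)^2 + 16) ↔ -2e^(3t)sin(4t).

-2*exp(3*t)*sin(4*t) + 5*exp(3*t)*cos(4*t)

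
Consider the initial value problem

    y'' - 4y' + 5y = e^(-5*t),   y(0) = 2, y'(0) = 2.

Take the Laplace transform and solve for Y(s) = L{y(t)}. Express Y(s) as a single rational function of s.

Y(s) = (2*s^2 + 4*s - 29)/(s^3 + s^2 - 15*s + 25)

Take the Laplace transform of both sides.
The derivative rules (L{y''} = s^2 Y - s·y(0) - y'(0) and L{y'} = sY - y(0), with y(0) = 2, y'(0) = 2) turn the left side into (s^2 - 4*s + 5)Y - (2*s - 6).
The right side is L{e^(-5*t)} = 1/(s + 5).
So (s^2 - 4*s + 5)Y = 1/(s + 5) + (2*s - 6).
Solve for Y(s) and write it as one ratio of polynomials.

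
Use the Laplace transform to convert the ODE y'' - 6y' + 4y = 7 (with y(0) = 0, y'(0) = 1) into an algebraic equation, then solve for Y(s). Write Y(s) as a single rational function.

Y(s) = (s + 7)/(s^3 - 6*s^2 + 4*s)

Transform both sides with L{·}.
With L{y''} = s^2 Y - s·y(0) - y'(0) and L{y'} = sY - y(0), with y(0) = 0, y'(0) = 1: the LHS transforms to (s^2 - 6*s + 4)Y - (1).
The right side is L{7} = 7/s.
So (s^2 - 6*s + 4)Y = 7/s + (1).
Solve for Y(s) and write it as one ratio of polynomials.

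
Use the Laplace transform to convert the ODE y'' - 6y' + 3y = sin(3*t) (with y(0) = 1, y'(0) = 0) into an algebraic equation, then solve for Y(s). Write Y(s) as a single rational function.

Laplace-transform each side.
Using L{y''} = s^2 Y - s·y(0) - y'(0) and L{y'} = sY - y(0), with y(0) = 1, y'(0) = 0, the left side becomes (s^2 - 6*s + 3)Y - (s - 6).
The right side is L{sin(3*t)} = 3/(s^2 + 9).
So (s^2 - 6*s + 3)Y = 3/(s^2 + 9) + (s - 6).
Divide through and combine into a single rational function.

Y(s) = (s^3 - 6*s^2 + 9*s - 51)/(s^4 - 6*s^3 + 12*s^2 - 54*s + 27)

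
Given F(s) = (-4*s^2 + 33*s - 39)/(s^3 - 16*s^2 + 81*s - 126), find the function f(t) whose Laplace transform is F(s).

Factor the denominator: s^3 - 16*s^2 + 81*s - 126 = (s - 7)*(s - 6)*(s - 3).
Partial fraction decomposition gives [-5/(s - 6)] + [2/(s - 3)] + [-1/(s - 7)].
Invert each term: -5/(s - 6) ↔ -5e^(6t); 2/(s - 3) ↔ 2e^(3t); -1/(s - 7) ↔ -e^(7t).

f(t) = -exp(7*t) - 5*exp(6*t) + 2*exp(3*t)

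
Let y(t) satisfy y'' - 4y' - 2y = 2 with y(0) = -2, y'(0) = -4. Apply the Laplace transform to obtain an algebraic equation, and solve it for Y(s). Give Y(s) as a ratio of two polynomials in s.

Take the Laplace transform of both sides.
The derivative rules (L{y''} = s^2 Y - s·y(0) - y'(0) and L{y'} = sY - y(0), with y(0) = -2, y'(0) = -4) turn the left side into (s^2 - 4*s - 2)Y - (-2*s + 4).
The right side is L{2} = 2/s.
So (s^2 - 4*s - 2)Y = 2/s + (-2*s + 4).
Divide through and combine into a single rational function.

Y(s) = (-2*s^2 + 4*s + 2)/(s^3 - 4*s^2 - 2*s)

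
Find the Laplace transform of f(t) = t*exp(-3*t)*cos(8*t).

L{cos(8t)} = s/(s^2 + 64).
Multiplying by e^(-3t) shifts s → s + 3, so L{exp(-3*t)*cos(8*t)} = (s + 3)/((s + 3)^2 + 64).
Then apply L{t·g(t)} = -d/ds[G(s)] with G(s) = (s + 3)/((s + 3)^2 + 64):
differentiating 1 time and applying the sign gives (s - 5)*(s + 11)/(s^2 + 6*s + 73)^2.

(s - 5)*(s + 11)/(s^2 + 6*s + 73)^2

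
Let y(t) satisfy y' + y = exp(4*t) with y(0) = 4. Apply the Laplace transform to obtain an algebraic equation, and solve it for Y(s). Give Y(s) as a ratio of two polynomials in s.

Take the Laplace transform of both sides.
With L{y'} = sY - y(0) = sY - 4: the LHS transforms to (s + 1)Y - (4).
The right side is L{exp(4*t)} = 1/(s - 4).
So (s + 1)Y = 1/(s - 4) + (4).
Solve for Y(s) and write it as one ratio of polynomials.

Y(s) = (4*s - 15)/(s^2 - 3*s - 4)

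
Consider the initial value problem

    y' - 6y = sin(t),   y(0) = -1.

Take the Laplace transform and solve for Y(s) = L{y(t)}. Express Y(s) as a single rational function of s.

Apply the Laplace transform to the equation.
With L{y'} = sY - y(0) = sY - (-1): the LHS transforms to (s - 6)Y - (-1).
The right side is L{sin(t)} = 1/(s^2 + 1).
So (s - 6)Y = 1/(s^2 + 1) + (-1).
Divide through and combine into a single rational function.

Y(s) = -s^2/(s^3 - 6*s^2 + s - 6)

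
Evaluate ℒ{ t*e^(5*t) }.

L{e^(5t)} = 1/(s - 5).
Then apply L{t·g(t)} = -d/ds[H(s)] with H(s) = 1/(s - 5):
differentiating 1 time and applying the sign gives (s - 5)^(-2).

(s - 5)^(-2)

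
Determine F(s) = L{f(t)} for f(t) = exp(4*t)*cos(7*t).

F(s) = (s - 4)/((s - 4)^2 + 49)

L{cos(7t)} = s/(s^2 + 49).
By the first shifting theorem, multiplying by e^(4t) replaces s with s - 4.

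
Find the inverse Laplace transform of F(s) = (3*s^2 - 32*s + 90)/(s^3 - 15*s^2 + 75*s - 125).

Factor the denominator: s^3 - 15*s^2 + 75*s - 125 = (s - 5)^3.
Partial fraction decomposition gives [3/(s - 5)] + [-2/(s - 5)^2] + [5/(s - 5)^3].
Invert each term: 3/(s - 5) ↔ 3e^(5t); -2/(s - 5)^2 ↔ -2t·e^(5t); 5/(s - 5)^3 ↔ (5/2)t^2·e^(5t).

5*t^2*exp(5*t)/2 - 2*t*exp(5*t) + 3*exp(5*t)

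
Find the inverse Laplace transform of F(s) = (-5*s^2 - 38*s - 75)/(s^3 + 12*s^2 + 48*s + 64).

Factor the denominator: s^3 + 12*s^2 + 48*s + 64 = (s + 4)^3.
Partial fraction decomposition gives [-5/(s + 4)] + [2/(s + 4)^2] + [-3/(s + 4)^3].
Invert each term: -5/(s + 4) ↔ -5e^(-4t); 2/(s + 4)^2 ↔ 2t·e^(-4t); -3/(s + 4)^3 ↔ (-3/2)t^2·e^(-4t).

-3*t^2*exp(-4*t)/2 + 2*t*exp(-4*t) - 5*exp(-4*t)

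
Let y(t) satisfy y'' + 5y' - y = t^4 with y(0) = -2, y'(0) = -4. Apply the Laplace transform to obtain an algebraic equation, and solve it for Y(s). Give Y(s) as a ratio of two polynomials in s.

Transform both sides with L{·}.
The derivative rules (L{y''} = s^2 Y - s·y(0) - y'(0) and L{y'} = sY - y(0), with y(0) = -2, y'(0) = -4) turn the left side into (s^2 + 5*s - 1)Y - (-2*s - 14).
The right side is L{t^4} = 24/s^5.
So (s^2 + 5*s - 1)Y = 24/s^5 + (-2*s - 14).
Solve for Y(s) and write it as one ratio of polynomials.

Y(s) = (-2*s^6 - 14*s^5 + 24)/(s^7 + 5*s^6 - s^5)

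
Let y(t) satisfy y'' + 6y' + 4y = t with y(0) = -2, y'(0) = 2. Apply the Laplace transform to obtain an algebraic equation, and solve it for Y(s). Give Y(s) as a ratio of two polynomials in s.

Laplace-transform each side.
Using L{y''} = s^2 Y - s·y(0) - y'(0) and L{y'} = sY - y(0), with y(0) = -2, y'(0) = 2, the left side becomes (s^2 + 6*s + 4)Y - (-2*s - 10).
The right side is L{t} = s^(-2).
So (s^2 + 6*s + 4)Y = s^(-2) + (-2*s - 10).
Divide through and combine into a single rational function.

Y(s) = (-2*s^3 - 10*s^2 + 1)/(s^4 + 6*s^3 + 4*s^2)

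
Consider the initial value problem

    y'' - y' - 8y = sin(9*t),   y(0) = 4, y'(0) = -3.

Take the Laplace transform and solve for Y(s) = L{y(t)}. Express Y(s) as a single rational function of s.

Transform both sides with L{·}.
The derivative rules (L{y''} = s^2 Y - s·y(0) - y'(0) and L{y'} = sY - y(0), with y(0) = 4, y'(0) = -3) turn the left side into (s^2 - s - 8)Y - (4*s - 7).
The right side is L{sin(9*t)} = 9/(s^2 + 81).
So (s^2 - s - 8)Y = 9/(s^2 + 81) + (4*s - 7).
Divide through and combine into a single rational function.

Y(s) = (4*s^3 - 7*s^2 + 324*s - 558)/(s^4 - s^3 + 73*s^2 - 81*s - 648)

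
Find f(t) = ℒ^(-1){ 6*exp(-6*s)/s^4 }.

f(t) = Heaviside(t - 6)*((t - 6)^3)

The factor e^(-6s) signals a time shift by c = 6 (second shifting theorem).
L{t^3} = 3!/s^4 = 6/s^4, so L^-1{6/s^4} = t^3.
Hence the inverse is u(t - 6) times that function evaluated at t - 6.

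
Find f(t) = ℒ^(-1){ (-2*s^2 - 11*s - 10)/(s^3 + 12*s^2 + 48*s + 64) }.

f(t) = t^2*exp(-4*t) + 5*t*exp(-4*t) - 2*exp(-4*t)

Factor the denominator: s^3 + 12*s^2 + 48*s + 64 = (s + 4)^3.
Partial fraction decomposition gives [-2/(s + 4)] + [5/(s + 4)^2] + [2/(s + 4)^3].
Invert each term: -2/(s + 4) ↔ -2e^(-4t); 5/(s + 4)^2 ↔ 5t·e^(-4t); 2/(s + 4)^3 ↔ (1)t^2·e^(-4t).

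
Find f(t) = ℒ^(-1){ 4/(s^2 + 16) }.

Since L{sin(4t)} = 4/(s^2 + 16), the inverse is sin(4*t).

f(t) = sin(4*t)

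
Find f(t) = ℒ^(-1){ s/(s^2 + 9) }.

f(t) = cos(3*t)

Since L{cos(3t)} = s/(s^2 + 9), the inverse is cos(3*t).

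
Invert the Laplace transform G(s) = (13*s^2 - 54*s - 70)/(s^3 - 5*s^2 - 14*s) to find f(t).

Factor the denominator: s^3 - 5*s^2 - 14*s = s*(s - 7)*(s + 2).
Partial fraction decomposition gives [3/(s - 7)] + [5/(s + 2)] + [5/s].
Invert each term: 3/(s - 7) ↔ 3e^(7t); 5/(s + 2) ↔ 5e^(-2t); 5/(s - 0) ↔ 5e^(0t).

f(t) = 3*exp(7*t) + 5 + 5*exp(-2*t)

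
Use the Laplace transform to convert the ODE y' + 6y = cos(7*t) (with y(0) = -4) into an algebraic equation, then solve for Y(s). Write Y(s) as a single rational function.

Transform both sides with L{·}.
With L{y'} = sY - y(0) = sY - (-4): the LHS transforms to (s + 6)Y - (-4).
The right side is L{cos(7*t)} = s/(s^2 + 49).
So (s + 6)Y = s/(s^2 + 49) + (-4).
Solve for Y(s) and write it as one ratio of polynomials.

Y(s) = (-4*s^2 + s - 196)/(s^3 + 6*s^2 + 49*s + 294)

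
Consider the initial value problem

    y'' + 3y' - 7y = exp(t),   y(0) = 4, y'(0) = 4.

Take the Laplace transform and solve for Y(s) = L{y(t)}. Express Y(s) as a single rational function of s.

Transform both sides with L{·}.
Using L{y''} = s^2 Y - s·y(0) - y'(0) and L{y'} = sY - y(0), with y(0) = 4, y'(0) = 4, the left side becomes (s^2 + 3*s - 7)Y - (4*s + 16).
The right side is L{exp(t)} = 1/(s - 1).
So (s^2 + 3*s - 7)Y = 1/(s - 1) + (4*s + 16).
Solve for Y(s) and write it as one ratio of polynomials.

Y(s) = (4*s^2 + 12*s - 15)/(s^3 + 2*s^2 - 10*s + 7)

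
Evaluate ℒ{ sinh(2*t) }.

L{sinh(2t)} = 2/(s^2 - 4).

2/(s^2 - 4)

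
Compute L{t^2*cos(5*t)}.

2*s*(s^2 - 75)/(s^2 + 25)^3

L{cos(5t)} = s/(s^2 + 25).
Then apply L{t^2·g(t)} = (-1)^2 d^2/ds^2[H(s)] with H(s) = s/(s^2 + 25):
differentiating 2 times and applying the sign gives 2*s*(s^2 - 75)/(s^2 + 25)^3.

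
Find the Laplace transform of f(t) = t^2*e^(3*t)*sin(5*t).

L{sin(5t)} = 5/(s^2 + 25).
Multiplying by e^(3t) shifts s → s - 3, so L{e^(3*t)*sin(5*t)} = 5/((s - 3)^2 + 25).
Then apply L{t^2·g(t)} = (-1)^2 d^2/ds^2[G(s)] with G(s) = 5/((s - 3)^2 + 25):
differentiating 2 times and applying the sign gives 10*(3*s^2 - 18*s + 2)/(s^2 - 6*s + 34)^3.

10*(3*s^2 - 18*s + 2)/(s^2 - 6*s + 34)^3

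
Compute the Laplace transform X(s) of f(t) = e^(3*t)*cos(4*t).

L{cos(4t)} = s/(s^2 + 16).
By the first shifting theorem, multiplying by e^(3t) replaces s with s - 3.

X(s) = (s - 3)/((s - 3)^2 + 16)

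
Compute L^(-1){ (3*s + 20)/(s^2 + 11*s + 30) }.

Factor the denominator: s^2 + 11*s + 30 = (s + 5)*(s + 6).
Partial fraction decomposition gives [-2/(s + 6)] + [5/(s + 5)].
Invert each term: -2/(s + 6) ↔ -2e^(-6t); 5/(s + 5) ↔ 5e^(-5t).

5*exp(-5*t) - 2*exp(-6*t)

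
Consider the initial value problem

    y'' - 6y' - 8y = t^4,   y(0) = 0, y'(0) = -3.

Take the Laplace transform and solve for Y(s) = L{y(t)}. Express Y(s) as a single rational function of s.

Y(s) = (-3*s^5 + 24)/(s^7 - 6*s^6 - 8*s^5)

Apply the Laplace transform to the equation.
The derivative rules (L{y''} = s^2 Y - s·y(0) - y'(0) and L{y'} = sY - y(0), with y(0) = 0, y'(0) = -3) turn the left side into (s^2 - 6*s - 8)Y - (-3).
The right side is L{t^4} = 24/s^5.
So (s^2 - 6*s - 8)Y = 24/s^5 + (-3).
Isolate Y and clear denominators.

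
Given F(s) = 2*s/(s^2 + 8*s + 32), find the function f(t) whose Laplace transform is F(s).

Complete the square in the denominator: s^2 + 8*s + 32 = (s + 4)^2 + 4^2.
Split the numerator to match: 2*s = 2·(s + 4) - 2·4.
Invert each term: 2·(s + 4)/((s + 4)^2 + 16) ↔ 2e^(-4t)cos(4t); -2·4/((s + 4)^2 + 16) ↔ -2e^(-4t)sin(4t).

f(t) = -2*exp(-4*t)*sin(4*t) + 2*exp(-4*t)*cos(4*t)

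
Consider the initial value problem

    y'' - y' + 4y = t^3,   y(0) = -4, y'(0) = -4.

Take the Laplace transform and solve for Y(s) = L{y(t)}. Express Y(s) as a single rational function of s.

Transform both sides with L{·}.
Using L{y''} = s^2 Y - s·y(0) - y'(0) and L{y'} = sY - y(0), with y(0) = -4, y'(0) = -4, the left side becomes (s^2 - s + 4)Y - (-4*s).
The right side is L{t^3} = 6/s^4.
So (s^2 - s + 4)Y = 6/s^4 + (-4*s).
Divide through and combine into a single rational function.

Y(s) = (-4*s^5 + 6)/(s^6 - s^5 + 4*s^4)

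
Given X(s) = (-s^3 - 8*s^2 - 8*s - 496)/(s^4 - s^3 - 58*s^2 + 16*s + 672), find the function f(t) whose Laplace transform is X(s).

Factor the denominator: s^4 - s^3 - 58*s^2 + 16*s + 672 = (s - 7)*(s - 4)*(s + 4)*(s + 6).
Partial fraction decomposition gives [2/(s + 6)] + [-3/(s - 7)] + [3/(s - 4)] + [-3/(s + 4)].
Invert each term: 2/(s + 6) ↔ 2e^(-6t); -3/(s - 7) ↔ -3e^(7t); 3/(s - 4) ↔ 3e^(4t); -3/(s + 4) ↔ -3e^(-4t).

f(t) = -3*exp(7*t) + 3*exp(4*t) - 3*exp(-4*t) + 2*exp(-6*t)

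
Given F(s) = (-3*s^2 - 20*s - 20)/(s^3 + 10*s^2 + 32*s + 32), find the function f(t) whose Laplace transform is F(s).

f(t) = -6*t*exp(-4*t) + 2*exp(-2*t) - 5*exp(-4*t)

Factor the denominator: s^3 + 10*s^2 + 32*s + 32 = (s + 2)*(s + 4)^2.
Partial fraction decomposition gives [-5/(s + 4)] + [-6/(s + 4)^2] + [2/(s + 2)].
Invert each term: -5/(s + 4) ↔ -5e^(-4t); -6/(s + 4)^2 ↔ -6t·e^(-4t); 2/(s + 2) ↔ 2e^(-2t).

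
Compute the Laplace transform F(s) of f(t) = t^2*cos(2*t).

F(s) = 2*s*(s^2 - 12)/(s^2 + 4)^3

L{cos(2t)} = s/(s^2 + 4).
Then apply L{t^2·g(t)} = (-1)^2 d^2/ds^2[G(s)] with G(s) = s/(s^2 + 4):
differentiating 2 times and applying the sign gives 2*s*(s^2 - 12)/(s^2 + 4)^3.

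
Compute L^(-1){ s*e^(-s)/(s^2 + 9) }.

Heaviside(t - 1)*(cos(3*t - 3))

The factor e^(-s) signals a time shift by c = 1 (second shifting theorem).
L{cos(3t)} = s/(s^2 + 9), so L^-1{s/(s^2 + 9)} = cos(3*t).
Hence the inverse is u(t - 1) times that function evaluated at t - 1.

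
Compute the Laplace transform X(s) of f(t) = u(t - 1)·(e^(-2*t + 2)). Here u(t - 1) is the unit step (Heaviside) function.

By the second shifting theorem, L{u(t - c)·g(t - c)} = e^(-cs)·G(s) with c = 1 and G(s) = L{g(t)}.
L{e^(-2t)} = 1/(s + 2).

X(s) = exp(-s)/(s + 2)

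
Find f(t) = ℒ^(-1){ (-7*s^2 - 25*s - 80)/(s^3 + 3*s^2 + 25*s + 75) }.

Factor the denominator: s^3 + 3*s^2 + 25*s + 75 = (s + 3)*(s^2 + 25).
Partial fraction decomposition gives [-2/(s + 3)] + [-5*s/(s^2 + 25)] + [-10/(s^2 + 25)].
Invert each term: -2/(s + 3) ↔ -2e^(-3t); -5·s/(s^2 + 25) ↔ -5cos(5t); -2·5/(s^2 + 25) ↔ -2sin(5t).

f(t) = -2*sin(5*t) - 5*cos(5*t) - 2*exp(-3*t)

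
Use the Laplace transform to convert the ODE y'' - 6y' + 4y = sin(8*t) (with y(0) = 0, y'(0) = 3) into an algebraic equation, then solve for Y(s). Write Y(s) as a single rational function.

Take the Laplace transform of both sides.
Using L{y''} = s^2 Y - s·y(0) - y'(0) and L{y'} = sY - y(0), with y(0) = 0, y'(0) = 3, the left side becomes (s^2 - 6*s + 4)Y - (3).
The right side is L{sin(8*t)} = 8/(s^2 + 64).
So (s^2 - 6*s + 4)Y = 8/(s^2 + 64) + (3).
Solve for Y(s) and write it as one ratio of polynomials.

Y(s) = (3*s^2 + 200)/(s^4 - 6*s^3 + 68*s^2 - 384*s + 256)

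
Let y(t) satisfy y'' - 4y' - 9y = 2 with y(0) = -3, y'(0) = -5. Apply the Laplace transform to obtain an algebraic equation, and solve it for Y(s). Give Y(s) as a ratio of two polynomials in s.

Y(s) = (-3*s^2 + 7*s + 2)/(s^3 - 4*s^2 - 9*s)

Transform both sides with L{·}.
The derivative rules (L{y''} = s^2 Y - s·y(0) - y'(0) and L{y'} = sY - y(0), with y(0) = -3, y'(0) = -5) turn the left side into (s^2 - 4*s - 9)Y - (-3*s + 7).
The right side is L{2} = 2/s.
So (s^2 - 4*s - 9)Y = 2/s + (-3*s + 7).
Divide through and combine into a single rational function.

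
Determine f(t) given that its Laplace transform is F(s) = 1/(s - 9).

Since L{e^(9t)} = 1/(s - 9), the inverse is e^(9*t).

f(t) = exp(9*t)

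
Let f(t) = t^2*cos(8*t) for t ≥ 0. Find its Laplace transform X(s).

L{cos(8t)} = s/(s^2 + 64).
Then apply L{t^2·g(t)} = (-1)^2 d^2/ds^2[G(s)] with G(s) = s/(s^2 + 64):
differentiating 2 times and applying the sign gives 2*s*(s^2 - 192)/(s^2 + 64)^3.

X(s) = 2*s*(s^2 - 192)/(s^2 + 64)^3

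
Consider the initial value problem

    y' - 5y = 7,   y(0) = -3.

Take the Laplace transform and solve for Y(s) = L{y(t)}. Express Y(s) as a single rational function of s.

Laplace-transform each side.
The derivative rules (L{y'} = sY - y(0) = sY - (-3)) turn the left side into (s - 5)Y - (-3).
The right side is L{7} = 7/s.
So (s - 5)Y = 7/s + (-3).
Isolate Y and clear denominators.

Y(s) = (-3*s + 7)/(s^2 - 5*s)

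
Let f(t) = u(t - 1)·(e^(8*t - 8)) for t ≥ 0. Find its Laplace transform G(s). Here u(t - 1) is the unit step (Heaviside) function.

By the second shifting theorem, L{u(t - c)·g(t - c)} = e^(-cs)·H(s) with c = 1 and H(s) = L{g(t)}.
L{e^(8t)} = 1/(s - 8).

G(s) = exp(-s)/(s - 8)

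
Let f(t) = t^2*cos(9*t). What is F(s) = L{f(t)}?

F(s) = 2*s*(s^2 - 243)/(s^2 + 81)^3

L{cos(9t)} = s/(s^2 + 81).
Then apply L{t^2·g(t)} = (-1)^2 d^2/ds^2[G(s)] with G(s) = s/(s^2 + 81):
differentiating 2 times and applying the sign gives 2*s*(s^2 - 243)/(s^2 + 81)^3.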